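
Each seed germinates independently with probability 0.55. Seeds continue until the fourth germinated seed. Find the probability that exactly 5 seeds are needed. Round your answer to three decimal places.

Y = trial on which the fourth success occurs; negative binomial, r=4, p=0.55.
P(Y=5) = C(4,3) · p^4 · (1−p)^1
= 4 · 0.091506 · 0.45 = 0.16471

0.165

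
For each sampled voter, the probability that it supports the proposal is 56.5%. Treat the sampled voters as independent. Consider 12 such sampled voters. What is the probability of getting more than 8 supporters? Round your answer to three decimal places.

0.158

X ~ Binomial(12, 0.565); P(X ≥ 9) = Σ C(12,k) p^k (1−p)^(12−k) over k:
  k=9: C(12,9)·0.565^9·0.435^3 = 0.10625
  k=10: C(12,10)·0.565^10·0.435^2 = 0.04140
  k=11: C(12,11)·0.565^11·0.435^1 = 0.00978
  k=12: C(12,12)·0.565^12·0.435^0 = 0.00106
Total = 0.15849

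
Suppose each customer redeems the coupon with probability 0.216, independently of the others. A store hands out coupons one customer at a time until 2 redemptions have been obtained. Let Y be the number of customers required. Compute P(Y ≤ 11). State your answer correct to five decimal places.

Finishing within 11 customers ⇔ at least 2 successes in the first 11. With X ~ Binomial(11, 0.216), P(Y ≤ 11) = 1 − P(X ≤ 1).
  k=0: C(11,0)·0.216^0·0.784^11 = 0.0687823
  k=1: C(11,1)·0.216^1·0.784^10 = 0.2084525
1 − 0.2772348 = 0.7227652

0.72277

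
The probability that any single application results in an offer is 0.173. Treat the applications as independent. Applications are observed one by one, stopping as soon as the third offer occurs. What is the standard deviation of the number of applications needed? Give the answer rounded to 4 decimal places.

9.1047

Y = total applications until the third success; negative binomial with r=3, p=0.173.
SD(Y) = √[r(1−p)/p²] = √(82.896188) = 9.104734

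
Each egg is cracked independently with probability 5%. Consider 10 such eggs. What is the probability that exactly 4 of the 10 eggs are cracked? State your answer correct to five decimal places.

0.00096

X ~ Binomial(n=10, p=0.05).
P(X=4) = C(10,4) · p^4 · (1−p)^6
= 210 · 6.25e-06 · 0.73509 = 0.0009648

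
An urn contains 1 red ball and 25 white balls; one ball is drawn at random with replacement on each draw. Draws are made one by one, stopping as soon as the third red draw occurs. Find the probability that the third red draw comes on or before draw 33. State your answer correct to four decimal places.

Finishing within 33 draws ⇔ at least 3 successes in the first 33. With X ~ Binomial(33, 0.038462), P(Y ≤ 33) = 1 − P(X ≤ 2).
  k=0: C(33,0)·0.038462^0·0.961538^33 = 0.274094
  k=1: C(33,1)·0.038462^1·0.961538^32 = 0.361804
  k=2: C(33,2)·0.038462^2·0.961538^31 = 0.231555
1 − 0.867453 = 0.132547

0.1325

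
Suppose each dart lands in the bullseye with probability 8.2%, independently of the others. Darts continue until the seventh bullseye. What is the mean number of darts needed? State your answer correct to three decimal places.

85.366

Y = total darts until the seventh success; negative binomial with r=7, p=0.082.
E[Y] = r / p = 7 / 0.082 = 85.36585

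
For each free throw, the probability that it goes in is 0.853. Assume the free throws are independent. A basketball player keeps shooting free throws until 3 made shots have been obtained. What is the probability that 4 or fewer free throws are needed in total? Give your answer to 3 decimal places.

0.894

Finishing within 4 free throws ⇔ at least 3 successes in the first 4. With X ~ Binomial(4, 0.853), P(Y ≤ 4) = 1 − P(X ≤ 2).
  k=0: C(4,0)·0.853^0·0.147^4 = 0.00047
  k=1: C(4,1)·0.853^1·0.147^3 = 0.01084
  k=2: C(4,2)·0.853^2·0.147^2 = 0.09434
1 − 0.10564 = 0.89436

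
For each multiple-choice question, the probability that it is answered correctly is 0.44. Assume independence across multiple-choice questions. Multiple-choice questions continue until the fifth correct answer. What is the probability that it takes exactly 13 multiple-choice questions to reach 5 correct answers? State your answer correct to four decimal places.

0.0790

Y = trial on which the fifth success occurs; negative binomial, r=5, p=0.44.
P(Y=13) = C(12,4) · p^5 · (1−p)^8
= 495 · 0.016492 · 0.0096717 = 0.078954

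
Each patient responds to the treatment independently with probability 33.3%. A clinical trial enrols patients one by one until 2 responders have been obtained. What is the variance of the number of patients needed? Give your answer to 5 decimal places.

Y = total patients until the second success; negative binomial with r=2, p=0.333.
Var(Y) = r(1−p)/p² = 2·0.667 / 0.333² = 12.0300481

12.03005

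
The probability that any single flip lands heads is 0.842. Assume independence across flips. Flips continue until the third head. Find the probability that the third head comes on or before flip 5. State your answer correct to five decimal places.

0.96931

Finishing within 5 flips ⇔ at least 3 successes in the first 5. With X ~ Binomial(5, 0.842), P(Y ≤ 5) = 1 − P(X ≤ 2).
  k=0: C(5,0)·0.842^0·0.158^5 = 0.0000985
  k=1: C(5,1)·0.842^1·0.158^4 = 0.0026237
  k=2: C(5,2)·0.842^2·0.158^3 = 0.0279638
1 − 0.0306859 = 0.9693141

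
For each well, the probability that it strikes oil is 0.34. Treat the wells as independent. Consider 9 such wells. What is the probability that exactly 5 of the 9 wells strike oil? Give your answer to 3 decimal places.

0.109

X ~ Binomial(n=9, p=0.34).
P(X=5) = C(9,5) · p^5 · (1−p)^4
= 126 · 0.0045435 · 0.18975 = 0.10863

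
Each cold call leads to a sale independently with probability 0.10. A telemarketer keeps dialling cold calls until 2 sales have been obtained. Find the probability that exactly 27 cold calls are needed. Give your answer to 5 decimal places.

0.01867

Y = trial on which the second success occurs; negative binomial, r=2, p=0.10.
P(Y=27) = C(26,1) · p^2 · (1−p)^25
= 26 · 0.01 · 0.07179 = 0.0186653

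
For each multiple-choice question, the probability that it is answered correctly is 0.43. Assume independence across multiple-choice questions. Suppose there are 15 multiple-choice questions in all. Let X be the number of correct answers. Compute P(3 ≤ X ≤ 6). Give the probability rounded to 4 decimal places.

0.4996

X ~ Binomial(15, 0.43); P(3 ≤ X ≤ 6) = Σ C(15,k) p^k (1−p)^(15−k) over k:
  k=3: C(15,3)·0.43^3·0.57^12 = 0.042552
  k=4: C(15,4)·0.43^4·0.57^11 = 0.096301
  k=5: C(15,5)·0.43^5·0.57^10 = 0.159826
  k=6: C(15,6)·0.43^6·0.57^9 = 0.200950
Total = 0.499628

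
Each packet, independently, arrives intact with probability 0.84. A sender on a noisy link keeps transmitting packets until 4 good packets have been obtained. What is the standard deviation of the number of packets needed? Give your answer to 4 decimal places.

0.9524

Y = total packets until the fourth success; negative binomial with r=4, p=0.84.
SD(Y) = √[r(1−p)/p²] = √(0.907029) = 0.952381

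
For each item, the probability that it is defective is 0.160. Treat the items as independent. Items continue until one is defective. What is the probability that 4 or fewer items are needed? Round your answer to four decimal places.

Y = number of items to the first success; geometric, p = 0.16.
P(Y ≤ 4) = 1 − (1−p)^4 = 1 − 0.497871 = 0.502129

0.5021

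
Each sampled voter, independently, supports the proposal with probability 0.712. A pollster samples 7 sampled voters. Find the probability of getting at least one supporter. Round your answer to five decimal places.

0.99984

P(at least one) = 1 − P(none) = 1 − (1 − 0.712)^7
= 1 − 0.0001643 = 0.9998357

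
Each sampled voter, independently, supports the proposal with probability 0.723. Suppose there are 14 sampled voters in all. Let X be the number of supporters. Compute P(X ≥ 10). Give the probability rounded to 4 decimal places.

0.6586

X ~ Binomial(14, 0.723); P(X ≥ 10) = Σ C(14,k) p^k (1−p)^(14−k) over k:
  k=10: C(14,10)·0.723^10·0.277^4 = 0.230004
  k=11: C(14,11)·0.723^11·0.277^3 = 0.218304
  k=12: C(14,12)·0.723^12·0.277^2 = 0.142449
  k=13: C(14,13)·0.723^13·0.277^1 = 0.057201
  k=14: C(14,14)·0.723^14·0.277^0 = 0.010664
Total = 0.658624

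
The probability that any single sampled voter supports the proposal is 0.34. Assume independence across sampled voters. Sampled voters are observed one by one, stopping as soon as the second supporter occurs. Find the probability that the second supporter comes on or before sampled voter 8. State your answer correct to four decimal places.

Finishing within 8 sampled voters ⇔ at least 2 successes in the first 8. With X ~ Binomial(8, 0.34), P(Y ≤ 8) = 1 − P(X ≤ 1).
  k=0: C(8,0)·0.34^0·0.66^8 = 0.036004
  k=1: C(8,1)·0.34^1·0.66^7 = 0.148380
1 − 0.184384 = 0.815616

0.8156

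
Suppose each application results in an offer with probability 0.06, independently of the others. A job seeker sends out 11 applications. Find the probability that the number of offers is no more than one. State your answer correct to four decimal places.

0.8618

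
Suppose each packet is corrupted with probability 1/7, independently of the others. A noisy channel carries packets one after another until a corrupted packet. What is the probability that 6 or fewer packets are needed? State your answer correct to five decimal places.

Y = number of packets to the first success; geometric, p = 0.142857.
P(Y ≤ 6) = 1 − (1−p)^6 = 1 − 0.3965695 = 0.6034305

0.60343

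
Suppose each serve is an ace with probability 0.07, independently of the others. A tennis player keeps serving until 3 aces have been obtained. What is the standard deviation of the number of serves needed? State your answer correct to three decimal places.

Y = total serves until the third success; negative binomial with r=3, p=0.07.
SD(Y) = √[r(1−p)/p²] = √(569.38776) = 23.86185

23.862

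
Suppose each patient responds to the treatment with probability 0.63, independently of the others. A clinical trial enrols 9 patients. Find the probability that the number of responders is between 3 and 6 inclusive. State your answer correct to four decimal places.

X ~ Binomial(9, 0.63); P(3 ≤ X ≤ 6) = Σ C(9,k) p^k (1−p)^(9−k) over k:
  k=3: C(9,3)·0.63^3·0.37^6 = 0.053890
  k=4: C(9,4)·0.63^4·0.37^5 = 0.137639
  k=5: C(9,5)·0.63^5·0.37^4 = 0.234358
  k=6: C(9,6)·0.63^6·0.37^3 = 0.266028
Total = 0.691916

0.6919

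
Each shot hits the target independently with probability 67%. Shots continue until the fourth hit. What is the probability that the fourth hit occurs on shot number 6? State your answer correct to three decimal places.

Y = trial on which the fourth success occurs; negative binomial, r=4, p=0.67.
P(Y=6) = C(5,3) · p^4 · (1−p)^2
= 10 · 0.20151 · 0.1089 = 0.21945

0.219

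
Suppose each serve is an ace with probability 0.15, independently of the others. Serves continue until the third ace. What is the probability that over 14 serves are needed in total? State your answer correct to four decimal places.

Needing more than 14 serves ⇔ fewer than 3 successes in the first 14. With X ~ Binomial(14, 0.15), P(Y > 14) = P(X ≤ 2).
  k=0: C(14,0)·0.15^0·0.85^14 = 0.102770
  k=1: C(14,1)·0.15^1·0.85^13 = 0.253902
  k=2: C(14,2)·0.15^2·0.85^12 = 0.291240
P(X ≤ 2) = 0.647911

0.6479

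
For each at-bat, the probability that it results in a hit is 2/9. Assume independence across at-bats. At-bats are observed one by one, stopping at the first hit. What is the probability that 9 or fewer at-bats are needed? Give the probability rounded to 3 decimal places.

0.896

Y = number of at-bats to the first success; geometric, p = 0.222222.
P(Y ≤ 9) = 1 − (1−p)^9 = 1 − 0.10416 = 0.89584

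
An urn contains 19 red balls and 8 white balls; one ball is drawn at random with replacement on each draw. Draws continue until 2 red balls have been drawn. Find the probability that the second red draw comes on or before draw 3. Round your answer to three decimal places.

0.789

Finishing within 3 draws ⇔ at least 2 successes in the first 3. With X ~ Binomial(3, 0.703704), P(Y ≤ 3) = 1 − P(X ≤ 1).
  k=0: C(3,0)·0.703704^0·0.296296^3 = 0.02601
  k=1: C(3,1)·0.703704^1·0.296296^2 = 0.18534
1 − 0.21135 = 0.78865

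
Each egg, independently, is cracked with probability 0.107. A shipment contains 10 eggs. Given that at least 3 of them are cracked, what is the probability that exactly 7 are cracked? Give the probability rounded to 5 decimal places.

X ~ Binomial(10, 0.107). Want P(X=7 | X≥3) = P(X=7) / P(X≥3).
P(X=7) = C(10,7)·0.107^7·0.893^3 = 0.0000137
P(X≥3) = 1 − 0.3224888 − 0.3864087 − 0.2083492 = 0.0827534
Ratio = 0.0000137 / 0.0827534 = 0.0001658

0.00017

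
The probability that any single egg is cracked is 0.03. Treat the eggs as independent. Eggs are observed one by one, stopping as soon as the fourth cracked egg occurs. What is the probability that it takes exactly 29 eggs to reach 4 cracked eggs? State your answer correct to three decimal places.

0.001

Y = trial on which the fourth success occurs; negative binomial, r=4, p=0.03.
P(Y=29) = C(28,3) · p^4 · (1−p)^25
= 3276 · 8.1e-07 · 0.46697 = 0.00124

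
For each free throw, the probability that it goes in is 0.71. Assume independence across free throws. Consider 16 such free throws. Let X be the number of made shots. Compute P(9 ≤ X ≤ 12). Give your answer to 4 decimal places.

0.6638

X ~ Binomial(16, 0.71); P(9 ≤ X ≤ 12) = Σ C(16,k) p^k (1−p)^(16−k) over k:
  k=9: C(16,9)·0.71^9·0.29^7 = 0.090477
  k=10: C(16,10)·0.71^10·0.29^6 = 0.155058
  k=11: C(16,11)·0.71^11·0.29^5 = 0.207069
  k=12: C(16,12)·0.71^12·0.29^4 = 0.211234
Total = 0.663838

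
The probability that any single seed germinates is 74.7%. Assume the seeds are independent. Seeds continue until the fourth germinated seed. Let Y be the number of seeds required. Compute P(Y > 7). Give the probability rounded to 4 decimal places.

0.0734

Needing more than 7 seeds ⇔ fewer than 4 successes in the first 7. With X ~ Binomial(7, 0.747), P(Y > 7) = P(X ≤ 3).
  k=0: C(7,0)·0.747^0·0.253^7 = 0.000066
  k=1: C(7,1)·0.747^1·0.253^6 = 0.001371
  k=2: C(7,2)·0.747^2·0.253^5 = 0.012147
  k=3: C(7,3)·0.747^3·0.253^4 = 0.059774
P(X ≤ 3) = 0.073358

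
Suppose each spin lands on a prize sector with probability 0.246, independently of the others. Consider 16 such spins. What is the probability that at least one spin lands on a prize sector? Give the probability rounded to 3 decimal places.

0.989

P(at least one) = 1 − P(none) = 1 − (1 − 0.246)^16
= 1 − 0.01091 = 0.98909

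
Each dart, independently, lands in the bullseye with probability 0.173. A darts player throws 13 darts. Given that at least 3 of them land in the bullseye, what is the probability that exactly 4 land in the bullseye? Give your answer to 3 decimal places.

X ~ Binomial(13, 0.173). Want P(X=4 | X≥3) = P(X=4) / P(X≥3).
P(X=4) = C(13,4)·0.173^4·0.827^9 = 0.11589
P(X≥3) = 1 − 0.08464 − 0.23017 − 0.28890 = 0.39629
Ratio = 0.11589 / 0.39629 = 0.29244

0.292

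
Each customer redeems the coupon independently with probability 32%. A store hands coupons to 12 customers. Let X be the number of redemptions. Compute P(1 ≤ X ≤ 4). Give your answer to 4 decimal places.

0.6595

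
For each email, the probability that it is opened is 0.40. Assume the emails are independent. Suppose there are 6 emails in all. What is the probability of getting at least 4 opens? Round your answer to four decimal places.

X ~ Binomial(6, 0.40); P(X ≥ 4) = Σ C(6,k) p^k (1−p)^(6−k) over k:
  k=4: C(6,4)·0.40^4·0.60^2 = 0.138240
  k=5: C(6,5)·0.40^5·0.60^1 = 0.036864
  k=6: C(6,6)·0.40^6·0.60^0 = 0.004096
Total = 0.179200

0.1792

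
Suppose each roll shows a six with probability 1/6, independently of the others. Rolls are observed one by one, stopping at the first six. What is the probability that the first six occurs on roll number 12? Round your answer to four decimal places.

0.0224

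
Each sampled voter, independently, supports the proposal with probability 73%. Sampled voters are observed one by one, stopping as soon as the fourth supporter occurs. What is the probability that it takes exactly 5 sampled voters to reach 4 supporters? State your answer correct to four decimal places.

Y = trial on which the fourth success occurs; negative binomial, r=4, p=0.73.
P(Y=5) = C(4,3) · p^4 · (1−p)^1
= 4 · 0.28398 · 0.27 = 0.306701

0.3067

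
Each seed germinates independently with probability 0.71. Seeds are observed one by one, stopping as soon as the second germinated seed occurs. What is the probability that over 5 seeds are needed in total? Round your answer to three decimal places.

0.027

Needing more than 5 seeds ⇔ fewer than 2 successes in the first 5. With X ~ Binomial(5, 0.71), P(Y > 5) = P(X ≤ 1).
  k=0: C(5,0)·0.71^0·0.29^5 = 0.00205
  k=1: C(5,1)·0.71^1·0.29^4 = 0.02511
P(X ≤ 1) = 0.02716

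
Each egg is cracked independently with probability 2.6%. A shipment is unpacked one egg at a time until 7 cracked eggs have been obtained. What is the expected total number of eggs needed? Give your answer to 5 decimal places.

269.23077

Y = total eggs until the seventh success; negative binomial with r=7, p=0.026.
E[Y] = r / p = 7 / 0.026 = 269.2307692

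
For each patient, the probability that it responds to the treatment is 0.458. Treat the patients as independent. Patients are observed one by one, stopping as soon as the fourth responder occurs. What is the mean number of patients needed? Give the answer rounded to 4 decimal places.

8.7336

Y = total patients until the fourth success; negative binomial with r=4, p=0.458.
E[Y] = r / p = 4 / 0.458 = 8.733624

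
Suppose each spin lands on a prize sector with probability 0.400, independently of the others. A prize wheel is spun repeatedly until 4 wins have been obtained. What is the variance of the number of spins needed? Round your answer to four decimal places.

Y = total spins until the fourth success; negative binomial with r=4, p=0.40.
Var(Y) = r(1−p)/p² = 4·0.60 / 0.40² = 15.000000

15.0000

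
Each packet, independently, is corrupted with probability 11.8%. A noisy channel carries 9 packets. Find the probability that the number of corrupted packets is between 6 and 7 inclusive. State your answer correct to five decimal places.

0.00016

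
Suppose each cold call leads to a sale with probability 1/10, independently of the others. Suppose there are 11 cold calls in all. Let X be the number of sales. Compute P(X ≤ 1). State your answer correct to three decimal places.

0.697

X ~ Binomial(11, 0.10); P(X ≤ 1) = Σ C(11,k) p^k (1−p)^(11−k) over k:
  k=0: C(11,0)·0.10^0·0.90^11 = 0.31381
  k=1: C(11,1)·0.10^1·0.90^10 = 0.38355
Total = 0.69736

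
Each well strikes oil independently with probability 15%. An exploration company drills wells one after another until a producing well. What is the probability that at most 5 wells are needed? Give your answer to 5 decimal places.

0.55629

Y = number of wells to the first success; geometric, p = 0.15.
P(Y ≤ 5) = 1 − (1−p)^5 = 1 − 0.4437053 = 0.5562947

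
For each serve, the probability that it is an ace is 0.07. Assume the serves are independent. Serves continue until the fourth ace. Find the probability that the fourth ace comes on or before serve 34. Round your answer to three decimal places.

Finishing within 34 serves ⇔ at least 4 successes in the first 34. With X ~ Binomial(34, 0.07), P(Y ≤ 34) = 1 − P(X ≤ 3).
  k=0: C(34,0)·0.07^0·0.93^34 = 0.08480
  k=1: C(34,1)·0.07^1·0.93^33 = 0.21703
  k=2: C(34,2)·0.07^2·0.93^32 = 0.26953
  k=3: C(34,3)·0.07^3·0.93^31 = 0.21640
1 − 0.78777 = 0.21223

0.212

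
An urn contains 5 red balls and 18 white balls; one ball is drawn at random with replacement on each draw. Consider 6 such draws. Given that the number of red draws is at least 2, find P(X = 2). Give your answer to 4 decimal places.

0.6866

X ~ Binomial(6, 0.217391). Want P(X=2 | X≥2) = P(X=2) / P(X≥2).
P(X=2) = C(6,2)·0.217391^2·0.782609^4 = 0.265922
P(X≥2) = 1 − 0.229757 − 0.382928 = 0.387316
Ratio = 0.265922 / 0.387316 = 0.686577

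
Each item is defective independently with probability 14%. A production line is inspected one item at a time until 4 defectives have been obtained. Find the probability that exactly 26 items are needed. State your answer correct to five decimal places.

Y = trial on which the fourth success occurs; negative binomial, r=4, p=0.14.
P(Y=26) = C(25,3) · p^4 · (1−p)^22
= 2300 · 0.00038416 · 0.036221 = 0.0320041

0.03200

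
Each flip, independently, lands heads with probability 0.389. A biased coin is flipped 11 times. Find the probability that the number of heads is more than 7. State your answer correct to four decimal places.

X ~ Binomial(11, 0.389); P(X ≥ 8) = Σ C(11,k) p^k (1−p)^(11−k) over k:
  k=8: C(11,8)·0.389^8·0.611^3 = 0.019734
  k=9: C(11,9)·0.389^9·0.611^2 = 0.004188
  k=10: C(11,10)·0.389^10·0.611^1 = 0.000533
  k=11: C(11,11)·0.389^11·0.611^0 = 0.000031
Total = 0.024485

0.0245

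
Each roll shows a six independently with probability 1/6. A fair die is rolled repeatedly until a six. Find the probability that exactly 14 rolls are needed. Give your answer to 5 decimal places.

0.01558

Geometric (trials to first success), p = 0.166667.
P(Y = 14) = (1−p)^13 · p = 0.093464 · 0.166667 = 0.0155773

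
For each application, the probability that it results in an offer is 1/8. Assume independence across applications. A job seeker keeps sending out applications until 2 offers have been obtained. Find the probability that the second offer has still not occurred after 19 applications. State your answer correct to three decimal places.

Needing more than 19 applications ⇔ fewer than 2 successes in the first 19. With X ~ Binomial(19, 0.125), P(Y > 19) = P(X ≤ 1).
  k=0: C(19,0)·0.125^0·0.875^19 = 0.07910
  k=1: C(19,1)·0.125^1·0.875^18 = 0.21469
P(X ≤ 1) = 0.29378

0.294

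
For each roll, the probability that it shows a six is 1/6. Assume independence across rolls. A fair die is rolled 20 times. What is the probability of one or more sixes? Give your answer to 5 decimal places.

0.97392

P(at least one) = 1 − P(none) = 1 − (1 − 0.166667)^20
= 1 − 0.0260841 = 0.9739159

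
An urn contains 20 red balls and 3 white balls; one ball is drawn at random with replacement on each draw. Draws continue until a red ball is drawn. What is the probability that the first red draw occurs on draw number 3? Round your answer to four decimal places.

0.0148

Geometric (trials to first success), p = 0.869565.
P(Y = 3) = (1−p)^2 · p = 0.017013 · 0.869565 = 0.014794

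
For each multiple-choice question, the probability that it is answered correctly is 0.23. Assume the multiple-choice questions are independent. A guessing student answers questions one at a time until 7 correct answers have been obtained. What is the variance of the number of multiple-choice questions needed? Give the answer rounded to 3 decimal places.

101.890

Y = total multiple-choice questions until the seventh success; negative binomial with r=7, p=0.23.
Var(Y) = r(1−p)/p² = 7·0.77 / 0.23² = 101.89036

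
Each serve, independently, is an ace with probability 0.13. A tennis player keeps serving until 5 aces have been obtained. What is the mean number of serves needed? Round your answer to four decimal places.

38.4615

Y = total serves until the fifth success; negative binomial with r=5, p=0.13.
E[Y] = r / p = 5 / 0.13 = 38.461538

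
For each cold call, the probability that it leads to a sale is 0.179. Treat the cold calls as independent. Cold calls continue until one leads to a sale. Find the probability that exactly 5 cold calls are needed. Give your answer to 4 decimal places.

Geometric (trials to first success), p = 0.179.
P(Y = 5) = (1−p)^4 · p = 0.45433 · 0.179 = 0.081325

0.0813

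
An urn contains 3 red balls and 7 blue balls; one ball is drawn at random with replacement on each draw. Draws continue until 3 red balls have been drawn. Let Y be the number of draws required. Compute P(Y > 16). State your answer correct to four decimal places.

Needing more than 16 draws ⇔ fewer than 3 successes in the first 16. With X ~ Binomial(16, 0.30), P(Y > 16) = P(X ≤ 2).
  k=0: C(16,0)·0.30^0·0.70^16 = 0.003323
  k=1: C(16,1)·0.30^1·0.70^15 = 0.022788
  k=2: C(16,2)·0.30^2·0.70^14 = 0.073248
P(X ≤ 2) = 0.099360

0.0994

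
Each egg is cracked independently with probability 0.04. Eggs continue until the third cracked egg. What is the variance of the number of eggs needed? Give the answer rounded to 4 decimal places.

1800.0000

Y = total eggs until the third success; negative binomial with r=3, p=0.04.
Var(Y) = r(1−p)/p² = 3·0.96 / 0.04² = 1800.000000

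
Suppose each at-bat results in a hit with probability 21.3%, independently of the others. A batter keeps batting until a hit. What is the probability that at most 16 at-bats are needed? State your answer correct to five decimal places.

0.97834

Y = number of at-bats to the first success; geometric, p = 0.213.
P(Y ≤ 16) = 1 − (1−p)^16 = 1 − 0.0216569 = 0.9783431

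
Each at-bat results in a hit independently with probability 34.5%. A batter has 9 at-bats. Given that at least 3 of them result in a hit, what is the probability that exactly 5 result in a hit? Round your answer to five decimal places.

0.17412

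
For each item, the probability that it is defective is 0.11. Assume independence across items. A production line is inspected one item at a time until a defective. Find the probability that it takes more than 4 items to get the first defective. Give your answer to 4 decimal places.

Y = number of items to the first success; geometric, p = 0.11.
P(Y > 4) = P(first 4 all fail) = (1−p)^4 = 0.627422

0.6274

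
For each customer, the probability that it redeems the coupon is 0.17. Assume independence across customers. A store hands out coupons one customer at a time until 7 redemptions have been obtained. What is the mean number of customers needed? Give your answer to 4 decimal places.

Y = total customers until the seventh success; negative binomial with r=7, p=0.17.
E[Y] = r / p = 7 / 0.17 = 41.176471

41.1765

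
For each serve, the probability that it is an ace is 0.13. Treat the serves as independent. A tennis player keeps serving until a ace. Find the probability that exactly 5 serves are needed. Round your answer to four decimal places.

0.0745

Geometric (trials to first success), p = 0.13.
P(Y = 5) = (1−p)^4 · p = 0.5729 · 0.13 = 0.074477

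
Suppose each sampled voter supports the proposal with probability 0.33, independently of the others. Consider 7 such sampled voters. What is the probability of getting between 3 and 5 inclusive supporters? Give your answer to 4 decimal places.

X ~ Binomial(7, 0.33); P(3 ≤ X ≤ 5) = Σ C(7,k) p^k (1−p)^(7−k) over k:
  k=3: C(7,3)·0.33^3·0.67^4 = 0.253460
  k=4: C(7,4)·0.33^4·0.67^3 = 0.124838
  k=5: C(7,5)·0.33^5·0.67^2 = 0.036893
Total = 0.415191

0.4152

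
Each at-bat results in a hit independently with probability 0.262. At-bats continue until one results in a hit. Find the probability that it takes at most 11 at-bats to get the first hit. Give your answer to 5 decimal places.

Y = number of at-bats to the first success; geometric, p = 0.262.
P(Y ≤ 11) = 1 − (1−p)^11 = 1 − 0.0353688 = 0.9646312

0.96463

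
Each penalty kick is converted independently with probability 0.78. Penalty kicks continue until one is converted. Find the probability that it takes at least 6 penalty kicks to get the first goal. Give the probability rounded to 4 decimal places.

Y = number of penalty kicks to the first success; geometric, p = 0.78.
P(Y > 5) = P(first 5 all fail) = (1−p)^5 = 0.000515

0.0005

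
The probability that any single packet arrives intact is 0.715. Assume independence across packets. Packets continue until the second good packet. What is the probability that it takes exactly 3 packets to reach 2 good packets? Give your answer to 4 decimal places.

Y = trial on which the second success occurs; negative binomial, r=2, p=0.715.
P(Y=3) = C(2,1) · p^2 · (1−p)^1
= 2 · 0.51123 · 0.285 = 0.291398

0.2914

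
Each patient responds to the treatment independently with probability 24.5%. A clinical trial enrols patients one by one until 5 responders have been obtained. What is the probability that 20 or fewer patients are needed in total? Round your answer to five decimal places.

0.56473

Finishing within 20 patients ⇔ at least 5 successes in the first 20. With X ~ Binomial(20, 0.245), P(Y ≤ 20) = 1 − P(X ≤ 4).
  k=0: C(20,0)·0.245^0·0.755^20 = 0.0036219
  k=1: C(20,1)·0.245^1·0.755^19 = 0.0235065
  k=2: C(20,2)·0.245^2·0.755^18 = 0.0724654
  k=3: C(20,3)·0.245^3·0.755^17 = 0.1410916
  k=4: C(20,4)·0.245^4·0.755^16 = 0.1945850
1 − 0.4352705 = 0.5647295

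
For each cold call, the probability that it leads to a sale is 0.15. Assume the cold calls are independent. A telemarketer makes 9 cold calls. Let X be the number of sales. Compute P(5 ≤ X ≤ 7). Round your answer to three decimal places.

X ~ Binomial(9, 0.15); P(5 ≤ X ≤ 7) = Σ C(9,k) p^k (1−p)^(9−k) over k:
  k=5: C(9,5)·0.15^5·0.85^4 = 0.00499
  k=6: C(9,6)·0.15^6·0.85^3 = 0.00059
  k=7: C(9,7)·0.15^7·0.85^2 = 0.00004
Total = 0.00563

0.006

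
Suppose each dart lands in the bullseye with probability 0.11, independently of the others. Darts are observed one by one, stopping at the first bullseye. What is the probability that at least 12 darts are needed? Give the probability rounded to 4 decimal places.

0.2775

Y = number of darts to the first success; geometric, p = 0.11.
P(Y > 11) = P(first 11 all fail) = (1−p)^11 = 0.277517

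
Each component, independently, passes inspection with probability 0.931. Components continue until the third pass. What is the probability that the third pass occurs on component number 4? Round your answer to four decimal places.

0.1670

Y = trial on which the third success occurs; negative binomial, r=3, p=0.931.
P(Y=4) = C(3,2) · p^3 · (1−p)^1
= 3 · 0.80695 · 0.069 = 0.167040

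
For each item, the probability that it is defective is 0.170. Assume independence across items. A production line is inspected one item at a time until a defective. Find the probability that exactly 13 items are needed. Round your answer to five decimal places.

Geometric (trials to first success), p = 0.17.
P(Y = 13) = (1−p)^12 · p = 0.10689 · 0.17 = 0.0181713

0.01817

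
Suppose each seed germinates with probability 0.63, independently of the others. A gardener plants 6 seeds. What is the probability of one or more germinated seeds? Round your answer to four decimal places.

0.9974

P(at least one) = 1 − P(none) = 1 − (1 − 0.63)^6
= 1 − 0.002566 = 0.997434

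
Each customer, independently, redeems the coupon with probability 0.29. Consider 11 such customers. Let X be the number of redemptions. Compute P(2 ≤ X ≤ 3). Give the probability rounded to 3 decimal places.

0.472

X ~ Binomial(11, 0.29); P(2 ≤ X ≤ 3) = Σ C(11,k) p^k (1−p)^(11−k) over k:
  k=2: C(11,2)·0.29^2·0.71^9 = 0.21207
  k=3: C(11,3)·0.29^3·0.71^8 = 0.25986
Total = 0.47194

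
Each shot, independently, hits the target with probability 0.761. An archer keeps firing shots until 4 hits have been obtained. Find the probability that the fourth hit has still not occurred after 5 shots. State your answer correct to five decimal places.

Needing more than 5 shots ⇔ fewer than 4 successes in the first 5. With X ~ Binomial(5, 0.761), P(Y > 5) = P(X ≤ 3).
  k=0: C(5,0)·0.761^0·0.239^5 = 0.0007798
  k=1: C(5,1)·0.761^1·0.239^4 = 0.0124150
  k=2: C(5,2)·0.761^2·0.239^3 = 0.0790611
  k=3: C(5,3)·0.761^3·0.239^2 = 0.2517386
P(X ≤ 3) = 0.3439945

0.34399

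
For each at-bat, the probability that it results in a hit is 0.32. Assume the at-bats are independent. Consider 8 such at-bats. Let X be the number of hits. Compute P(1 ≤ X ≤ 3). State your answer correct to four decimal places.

X ~ Binomial(8, 0.32); P(1 ≤ X ≤ 3) = Σ C(8,k) p^k (1−p)^(8−k) over k:
  k=1: C(8,1)·0.32^1·0.68^7 = 0.172109
  k=2: C(8,2)·0.32^2·0.68^6 = 0.283473
  k=3: C(8,3)·0.32^3·0.68^5 = 0.266798
Total = 0.722379

0.7224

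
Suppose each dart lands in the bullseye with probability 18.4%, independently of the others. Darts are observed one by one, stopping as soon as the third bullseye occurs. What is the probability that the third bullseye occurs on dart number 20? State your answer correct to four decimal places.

0.0336

Y = trial on which the third success occurs; negative binomial, r=3, p=0.184.
P(Y=20) = C(19,2) · p^3 · (1−p)^17
= 171 · 0.0062295 · 0.031531 = 0.033588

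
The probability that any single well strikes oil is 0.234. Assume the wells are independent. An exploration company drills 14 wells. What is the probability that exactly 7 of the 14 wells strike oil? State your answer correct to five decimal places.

X ~ Binomial(n=14, p=0.234).
P(X=7) = C(14,7) · p^7 · (1−p)^7
= 3432 · 3.8416e-05 · 0.15474 = 0.0204014

0.02040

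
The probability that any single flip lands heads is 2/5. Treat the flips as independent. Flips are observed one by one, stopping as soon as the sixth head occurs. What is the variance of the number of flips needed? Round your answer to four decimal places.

22.5000

Y = total flips until the sixth success; negative binomial with r=6, p=0.40.
Var(Y) = r(1−p)/p² = 6·0.60 / 0.40² = 22.500000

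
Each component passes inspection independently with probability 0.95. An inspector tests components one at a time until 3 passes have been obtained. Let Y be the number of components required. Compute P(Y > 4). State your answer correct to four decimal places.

Needing more than 4 components ⇔ fewer than 3 successes in the first 4. With X ~ Binomial(4, 0.95), P(Y > 4) = P(X ≤ 2).
  k=0: C(4,0)·0.95^0·0.05^4 = 0.000006
  k=1: C(4,1)·0.95^1·0.05^3 = 0.000475
  k=2: C(4,2)·0.95^2·0.05^2 = 0.013537
P(X ≤ 2) = 0.014019

0.0140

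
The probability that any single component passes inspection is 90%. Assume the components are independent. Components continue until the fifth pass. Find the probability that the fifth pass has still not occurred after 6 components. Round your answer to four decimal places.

Needing more than 6 components ⇔ fewer than 5 successes in the first 6. With X ~ Binomial(6, 0.90), P(Y > 6) = P(X ≤ 4).
  k=0: C(6,0)·0.90^0·0.10^6 = 0.000001
  k=1: C(6,1)·0.90^1·0.10^5 = 0.000054
  k=2: C(6,2)·0.90^2·0.10^4 = 0.001215
  k=3: C(6,3)·0.90^3·0.10^3 = 0.014580
  k=4: C(6,4)·0.90^4·0.10^2 = 0.098415
P(X ≤ 4) = 0.114265

0.1143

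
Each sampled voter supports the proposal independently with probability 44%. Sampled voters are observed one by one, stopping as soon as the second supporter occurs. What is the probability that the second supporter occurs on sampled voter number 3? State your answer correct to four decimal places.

0.2168

Y = trial on which the second success occurs; negative binomial, r=2, p=0.44.
P(Y=3) = C(2,1) · p^2 · (1−p)^1
= 2 · 0.1936 · 0.56 = 0.216832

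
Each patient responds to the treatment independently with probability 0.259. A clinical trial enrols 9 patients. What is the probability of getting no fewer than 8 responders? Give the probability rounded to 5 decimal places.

0.00014

X ~ Binomial(9, 0.259); P(X ≥ 8) = Σ C(9,k) p^k (1−p)^(9−k) over k:
  k=8: C(9,8)·0.259^8·0.741^1 = 0.0001350
  k=9: C(9,9)·0.259^9·0.741^0 = 0.0000052
Total = 0.0001403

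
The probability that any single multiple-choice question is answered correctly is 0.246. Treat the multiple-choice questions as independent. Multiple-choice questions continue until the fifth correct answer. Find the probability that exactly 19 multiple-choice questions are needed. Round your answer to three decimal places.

Y = trial on which the fifth success occurs; negative binomial, r=5, p=0.246.
P(Y=19) = C(18,4) · p^5 · (1−p)^14
= 3060 · 0.0009009 · 0.019195 = 0.05292

0.053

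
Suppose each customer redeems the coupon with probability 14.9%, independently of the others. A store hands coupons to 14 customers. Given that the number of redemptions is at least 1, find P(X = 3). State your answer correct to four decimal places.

X ~ Binomial(14, 0.149). Want P(X=3 | X≥1) = P(X=3) / P(X≥1).
P(X=3) = C(14,3)·0.149^3·0.851^11 = 0.204120
P(X≥1) = 1 − 0.104475 = 0.895525
Ratio = 0.204120 / 0.895525 = 0.227933

0.2279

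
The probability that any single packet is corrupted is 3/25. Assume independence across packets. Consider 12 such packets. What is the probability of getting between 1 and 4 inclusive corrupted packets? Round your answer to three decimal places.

X ~ Binomial(12, 0.12); P(1 ≤ X ≤ 4) = Σ C(12,k) p^k (1−p)^(12−k) over k:
  k=1: C(12,1)·0.12^1·0.88^11 = 0.35292
  k=2: C(12,2)·0.12^2·0.88^10 = 0.26469
  k=3: C(12,3)·0.12^3·0.88^9 = 0.12031
  k=4: C(12,4)·0.12^4·0.88^8 = 0.03691
Total = 0.77483

0.775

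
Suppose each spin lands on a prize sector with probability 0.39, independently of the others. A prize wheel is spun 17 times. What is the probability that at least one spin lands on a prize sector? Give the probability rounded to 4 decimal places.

0.9998

P(at least one) = 1 − P(none) = 1 − (1 − 0.39)^17
= 1 − 0.000224 = 0.999776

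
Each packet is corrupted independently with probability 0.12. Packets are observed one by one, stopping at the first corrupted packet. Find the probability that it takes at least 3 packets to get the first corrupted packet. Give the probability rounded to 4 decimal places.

0.7744

Y = number of packets to the first success; geometric, p = 0.12.
P(Y > 2) = P(first 2 all fail) = (1−p)^2 = 0.774400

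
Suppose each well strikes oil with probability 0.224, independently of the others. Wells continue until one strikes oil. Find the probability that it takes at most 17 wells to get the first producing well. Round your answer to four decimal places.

Y = number of wells to the first success; geometric, p = 0.224.
P(Y ≤ 17) = 1 − (1−p)^17 = 1 − 0.013417 = 0.986583

0.9866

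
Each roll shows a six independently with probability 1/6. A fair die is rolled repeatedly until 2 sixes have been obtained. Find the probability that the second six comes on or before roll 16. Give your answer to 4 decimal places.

Finishing within 16 rolls ⇔ at least 2 successes in the first 16. With X ~ Binomial(16, 0.166667), P(Y ≤ 16) = 1 − P(X ≤ 1).
  k=0: C(16,0)·0.166667^0·0.833333^16 = 0.054088
  k=1: C(16,1)·0.166667^1·0.833333^15 = 0.173081
1 − 0.227169 = 0.772831

0.7728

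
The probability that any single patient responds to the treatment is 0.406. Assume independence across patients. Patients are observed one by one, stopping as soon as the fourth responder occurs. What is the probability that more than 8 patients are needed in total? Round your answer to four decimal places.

Needing more than 8 patients ⇔ fewer than 4 successes in the first 8. With X ~ Binomial(8, 0.406), P(Y > 8) = P(X ≤ 3).
  k=0: C(8,0)·0.406^0·0.594^8 = 0.015499
  k=1: C(8,1)·0.406^1·0.594^7 = 0.084746
  k=2: C(8,2)·0.406^2·0.594^6 = 0.202735
  k=3: C(8,3)·0.406^3·0.594^5 = 0.277139
P(X ≤ 3) = 0.580119

0.5801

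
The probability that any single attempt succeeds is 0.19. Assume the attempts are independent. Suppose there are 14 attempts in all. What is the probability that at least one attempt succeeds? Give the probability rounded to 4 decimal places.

P(at least one) = 1 − P(none) = 1 − (1 − 0.19)^14
= 1 − 0.052335 = 0.947665

0.9477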